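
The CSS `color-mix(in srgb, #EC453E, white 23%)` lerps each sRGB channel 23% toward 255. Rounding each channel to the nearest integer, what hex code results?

#F0706A

#EC453E is rgb(236, 69, 62).
Per channel, c → c + 0.23(255 − c):
  R: 236 + 0.23×(255−236) = 236 + 4.37 = 240.37 → 240
  G: 69 + 0.23×(255−69) = 69 + 42.78 = 111.78 → 112
  B: 62 + 44.39 = 106.39 → 106
rgb(240, 112, 106) = #F0706A.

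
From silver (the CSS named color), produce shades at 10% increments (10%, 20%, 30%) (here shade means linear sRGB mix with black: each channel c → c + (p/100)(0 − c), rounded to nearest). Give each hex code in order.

#adadad, #9a9a9a, #868686

CSS silver is rgb(192, 192, 192).
10%: (192 − 19.2 = 172.8→173, 192 − 19.2 = 172.8→173, 192 − 19.2 = 172.8→173) → #adadad
20%: (192 − 38.4 = 153.6→154, 192 − 38.4 = 153.6→154, 192 − 38.4 = 153.6→154) → #9a9a9a
30%: (192 − 57.6 = 134.4→134, 192 − 57.6 = 134.4→134, 192 − 57.6 = 134.4→134) → #868686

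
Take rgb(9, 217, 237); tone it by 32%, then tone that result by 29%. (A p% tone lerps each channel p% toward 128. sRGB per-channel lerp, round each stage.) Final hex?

#46abb5

Lerp each channel 32% toward 128:
  R: 9 + 38.08 = 47.08 → 47
  G: 217 + 0.32×(128−217) = 217 − 28.48 = 188.52 → 189
  B: 237 + 0.32×(128−237) = 237 − 34.88 = 202.12 → 202
After the tone: rgb(47, 189, 202) = #2fbdca.
Lerp each channel 29% toward 128:
  R: 47 + 0.29×(128−47) = 47 + 23.49 = 70.49 → 70
  G: 189 + 0.29×(128−189) = 189 − 17.69 = 171.31 → 171
  B: 202 − 21.46 = 180.54 → 181
rgb(70, 171, 181) = #46abb5.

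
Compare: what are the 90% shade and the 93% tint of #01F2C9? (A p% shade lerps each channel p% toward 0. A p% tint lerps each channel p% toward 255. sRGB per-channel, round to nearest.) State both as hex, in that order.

#001814, #EDFEFB

#01F2C9 is rgb(1, 242, 201).
90% shade:
  R: 1 + 0.9×(0−1) = 1 − 0.9 = 0.1 → 0
  G: 242 − 217.8 = 24.2 → 24
  B: 201 − 180.9 = 20.1 → 20
  → #001814
93% tint:
  R: 1 + 0.93×(255−1) = 1 + 236.22 = 237.22 → 237
  G: 242 + 0.93×(255−242) = 242 + 12.09 = 254.09 → 254
  B: 201 + 50.22 = 251.22 → 251
  → #EDFEFB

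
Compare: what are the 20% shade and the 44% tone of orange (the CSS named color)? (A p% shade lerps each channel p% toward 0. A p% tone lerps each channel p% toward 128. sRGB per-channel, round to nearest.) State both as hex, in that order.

#CC8400, #C79538

CSS orange is rgb(255, 165, 0).
20% shade:
  R: 255 − 51 = 204 → 204
  G: 165 − 33 = 132 → 132
  B: 0 + 0.2×(0−0) = 0 + 0 = 0 → 0
  → #CC8400
44% tone:
  R: 255 + 0.44×(128−255) = 255 − 55.88 = 199.12 → 199
  G: 165 − 16.28 = 148.72 → 149
  B: 0 + 56.32 = 56.32 → 56
  → #C79538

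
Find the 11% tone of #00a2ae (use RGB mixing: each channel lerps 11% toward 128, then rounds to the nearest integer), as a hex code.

#00a2ae is rgb(0, 162, 174).
Lerp each channel 11% toward 128:
  R: 0 + 0.11×(128−0) = 0 + 14.08 = 14.08 → 14
  G: 162 + 0.11×(128−162) = 162 − 3.74 = 158.26 → 158
  B: 174 + 0.11×(128−174) = 174 − 5.06 = 168.94 → 169
rgb(14, 158, 169) = #0e9ea9.

#0e9ea9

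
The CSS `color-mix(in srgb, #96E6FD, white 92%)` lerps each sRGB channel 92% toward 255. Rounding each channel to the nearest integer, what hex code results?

#96E6FD is rgb(150, 230, 253).
Per channel, c → c + 0.92(255 − c):
  R: 150 + 0.92×(255−150) = 150 + 96.6 = 246.6 → 247
  G: 230 + 0.92×(255−230) = 230 + 23 = 253 → 253
  B: 253 + 0.92×(255−253) = 253 + 1.84 = 254.84 → 255
rgb(247, 253, 255) = #F7FDFF.

#F7FDFF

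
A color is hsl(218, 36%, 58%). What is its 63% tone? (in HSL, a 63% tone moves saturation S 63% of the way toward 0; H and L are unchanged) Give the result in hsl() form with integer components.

S moves 63% from 36 toward 0: 36 − 22.68 = 13.32 → 13.
H and L are unchanged.

hsl(218, 13%, 58%)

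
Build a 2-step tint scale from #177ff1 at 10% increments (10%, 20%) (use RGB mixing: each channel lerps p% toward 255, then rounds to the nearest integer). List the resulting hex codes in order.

#2e8cf2, #4599f4

#177ff1 is rgb(23, 127, 241).
10%: (23 + 23.2 = 46.2→46, 127 + 12.8 = 139.8→140, 241 + 1.4 = 242.4→242) → #2e8cf2
20%: (23 + 46.4 = 69.4→69, 127 + 25.6 = 152.6→153, 241 + 2.8 = 243.8→244) → #4599f4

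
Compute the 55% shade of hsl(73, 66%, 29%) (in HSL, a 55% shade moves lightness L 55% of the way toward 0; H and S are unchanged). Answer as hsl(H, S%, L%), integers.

L moves 55% from 29 toward 0: 29 − 15.95 = 13.05 → 13.
H and S are unchanged.

hsl(73, 66%, 13%)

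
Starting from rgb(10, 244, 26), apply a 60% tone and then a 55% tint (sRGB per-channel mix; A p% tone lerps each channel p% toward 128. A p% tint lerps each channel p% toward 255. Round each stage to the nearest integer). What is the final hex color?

#b1dbb3

Per channel, c → c + 0.6(128 − c):
  R: 10 + 0.6×(128−10) = 10 + 70.8 = 80.8 → 81
  G: 244 + 0.6×(128−244) = 244 − 69.6 = 174.4 → 174
  B: 26 + 61.2 = 87.2 → 87
After the tone: rgb(81, 174, 87) = #51ae57.
Lerp each channel 55% toward 255:
  R: 81 + 0.55×(255−81) = 81 + 95.7 = 176.7 → 177
  G: 174 + 44.55 = 218.55 → 219
  B: 87 + 92.4 = 179.4 → 179
rgb(177, 219, 179) = #b1dbb3.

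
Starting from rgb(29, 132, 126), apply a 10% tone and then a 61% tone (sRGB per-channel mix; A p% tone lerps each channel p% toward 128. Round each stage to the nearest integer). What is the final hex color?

#5d827f

A 10% tone moves each channel 10% toward 128:
  R: 29 + 9.9 = 38.9 → 39
  G: 132 + 0.1×(128−132) = 132 − 0.4 = 131.6 → 132
  B: 126 + 0.1×(128−126) = 126 + 0.2 = 126.2 → 126
After the tone: rgb(39, 132, 126) = #27847e.
Per channel, c → c + 0.61(128 − c):
  R: 39 + 0.61×(128−39) = 39 + 54.29 = 93.29 → 93
  G: 132 + 0.61×(128−132) = 132 − 2.44 = 129.56 → 130
  B: 126 + 1.22 = 127.22 → 127
rgb(93, 130, 127) = #5d827f.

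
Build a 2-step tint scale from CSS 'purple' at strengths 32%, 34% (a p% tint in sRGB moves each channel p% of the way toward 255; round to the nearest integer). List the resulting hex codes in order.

CSS purple is rgb(128, 0, 128).
32%: (128 + 40.64 = 168.64→169, 0 + 81.6 = 81.6→82, 128 + 40.64 = 168.64→169) → #a952a9
34%: (128 + 43.18 = 171.18→171, 0 + 86.7 = 86.7→87, 128 + 43.18 = 171.18→171) → #ab57ab

#a952a9, #ab57ab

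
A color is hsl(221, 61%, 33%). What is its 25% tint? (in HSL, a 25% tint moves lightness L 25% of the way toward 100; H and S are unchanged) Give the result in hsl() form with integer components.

L moves 25% from 33 toward 100: 33 + 16.75 = 49.75 → 50.
H and S are unchanged.

hsl(221, 61%, 50%)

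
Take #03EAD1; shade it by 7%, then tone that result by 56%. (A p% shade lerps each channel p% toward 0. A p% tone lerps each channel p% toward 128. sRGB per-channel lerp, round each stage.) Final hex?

#03EAD1 is rgb(3, 234, 209).
Lerp each channel 7% toward 0:
  R: 3 − 0.21 = 2.79 → 3
  G: 234 − 16.38 = 217.62 → 218
  B: 209 − 14.63 = 194.37 → 194
After the shade: rgb(3, 218, 194) = #03DAC2.
A 56% tone moves each channel 56% toward 128:
  R: 3 + 0.56×(128−3) = 3 + 70 = 73 → 73
  G: 218 + 0.56×(128−218) = 218 − 50.4 = 167.6 → 168
  B: 194 − 36.96 = 157.04 → 157
rgb(73, 168, 157) = #49A89D.

#49A89D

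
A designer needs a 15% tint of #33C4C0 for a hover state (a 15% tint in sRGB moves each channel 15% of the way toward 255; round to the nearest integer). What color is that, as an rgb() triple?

rgb(82, 205, 201)

#33C4C0 is rgb(51, 196, 192).
A 15% tint moves each channel 15% toward 255:
  R: 51 + 30.6 = 81.6 → 82
  G: 196 + 0.15×(255−196) = 196 + 8.85 = 204.85 → 205
  B: 192 + 0.15×(255−192) = 192 + 9.45 = 201.45 → 201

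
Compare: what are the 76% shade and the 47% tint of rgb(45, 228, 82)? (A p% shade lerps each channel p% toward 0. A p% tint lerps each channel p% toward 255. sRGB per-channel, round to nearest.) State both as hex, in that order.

#0b3714, #90f1a3

76% shade:
  R: 45 − 34.2 = 10.8 → 11
  G: 228 − 173.28 = 54.72 → 55
  B: 82 − 62.32 = 19.68 → 20
  → #0b3714
47% tint:
  R: 45 + 0.47×(255−45) = 45 + 98.7 = 143.7 → 144
  G: 228 + 12.69 = 240.69 → 241
  B: 82 + 0.47×(255−82) = 82 + 81.31 = 163.31 → 163
  → #90f1a3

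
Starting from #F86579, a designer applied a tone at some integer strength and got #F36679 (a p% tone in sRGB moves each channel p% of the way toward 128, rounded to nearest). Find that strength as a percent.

4%

#F86579 is rgb(248, 101, 121); #F36679 is rgb(243, 102, 121).
On the R channel (widest range): 243 ≈ 248 + (p/100)(128 − 248), so p ≈ 100×(243 − 248)/(128 − 248) = -500/-120 = 4.17.
p = 4 reproduces all three channels after rounding.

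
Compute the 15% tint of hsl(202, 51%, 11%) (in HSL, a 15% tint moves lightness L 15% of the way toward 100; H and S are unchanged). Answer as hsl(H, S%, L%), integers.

hsl(202, 51%, 24%)

L moves 15% from 11 toward 100: 11 + 13.35 = 24.35 → 24.
H and S are unchanged.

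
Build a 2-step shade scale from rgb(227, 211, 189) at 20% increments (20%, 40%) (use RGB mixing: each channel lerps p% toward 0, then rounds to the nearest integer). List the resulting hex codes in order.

#B6A997, #887F71

20%: (227 − 45.4 = 181.6→182, 211 − 42.2 = 168.8→169, 189 − 37.8 = 151.2→151) → #B6A997
40%: (227 − 90.8 = 136.2→136, 211 − 84.4 = 126.6→127, 189 − 75.6 = 113.4→113) → #887F71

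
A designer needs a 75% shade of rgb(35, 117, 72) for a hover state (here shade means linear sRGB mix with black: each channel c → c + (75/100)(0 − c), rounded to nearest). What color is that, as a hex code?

Lerp each channel 75% toward 0:
  R: 35 + 0.75×(0−35) = 35 − 26.25 = 8.75 → 9
  G: 117 − 87.75 = 29.25 → 29
  B: 72 − 54 = 18 → 18
rgb(9, 29, 18) = #091D12.

#091D12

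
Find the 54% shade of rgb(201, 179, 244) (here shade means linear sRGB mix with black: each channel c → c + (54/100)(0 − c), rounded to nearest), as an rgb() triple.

A 54% shade moves each channel 54% toward 0:
  R: 201 + 0.54×(0−201) = 201 − 108.54 = 92.46 → 92
  G: 179 + 0.54×(0−179) = 179 − 96.66 = 82.34 → 82
  B: 244 − 131.76 = 112.24 → 112

rgb(92, 82, 112)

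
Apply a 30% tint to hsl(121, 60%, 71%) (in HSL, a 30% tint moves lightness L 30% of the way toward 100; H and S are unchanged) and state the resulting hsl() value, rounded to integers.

hsl(121, 60%, 80%)

L moves 30% from 71 toward 100: 71 + 8.7 = 79.7 → 80.
H and S are unchanged.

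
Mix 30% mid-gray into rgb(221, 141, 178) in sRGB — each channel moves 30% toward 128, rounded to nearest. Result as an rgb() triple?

rgb(193, 137, 163)

Lerp each channel 30% toward 128:
  R: 221 + 0.3×(128−221) = 221 − 27.9 = 193.1 → 193
  G: 141 + 0.3×(128−141) = 141 − 3.9 = 137.1 → 137
  B: 178 − 15 = 163 → 163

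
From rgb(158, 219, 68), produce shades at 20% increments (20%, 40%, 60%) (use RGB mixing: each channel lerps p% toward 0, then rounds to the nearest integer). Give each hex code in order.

#7EAF36, #5F8329, #3F581B

20%: (158 − 31.6 = 126.4→126, 219 − 43.8 = 175.2→175, 68 − 13.6 = 54.4→54) → #7EAF36
40%: (158 − 63.2 = 94.8→95, 219 − 87.6 = 131.4→131, 68 − 27.2 = 40.8→41) → #5F8329
60%: (158 − 94.8 = 63.2→63, 219 − 131.4 = 87.6→88, 68 − 40.8 = 27.2→27) → #3F581B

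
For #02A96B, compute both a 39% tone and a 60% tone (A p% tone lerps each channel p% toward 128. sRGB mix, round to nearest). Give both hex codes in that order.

#339973, #4E9078

#02A96B is rgb(2, 169, 107).
39% tone:
  R: 2 + 0.39×(128−2) = 2 + 49.14 = 51.14 → 51
  G: 169 + 0.39×(128−169) = 169 − 15.99 = 153.01 → 153
  B: 107 + 8.19 = 115.19 → 115
  → #339973
60% tone:
  R: 2 + 75.6 = 77.6 → 78
  G: 169 − 24.6 = 144.4 → 144
  B: 107 + 12.6 = 119.6 → 120
  → #4E9078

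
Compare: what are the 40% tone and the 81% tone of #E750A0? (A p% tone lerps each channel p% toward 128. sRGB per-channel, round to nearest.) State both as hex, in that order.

#E750A0 is rgb(231, 80, 160).
40% tone:
  R: 231 + 0.4×(128−231) = 231 − 41.2 = 189.8 → 190
  G: 80 + 19.2 = 99.2 → 99
  B: 160 + 0.4×(128−160) = 160 − 12.8 = 147.2 → 147
  → #BE6393
81% tone:
  R: 231 + 0.81×(128−231) = 231 − 83.43 = 147.57 → 148
  G: 80 + 0.81×(128−80) = 80 + 38.88 = 118.88 → 119
  B: 160 + 0.81×(128−160) = 160 − 25.92 = 134.08 → 134
  → #947786

#BE6393, #947786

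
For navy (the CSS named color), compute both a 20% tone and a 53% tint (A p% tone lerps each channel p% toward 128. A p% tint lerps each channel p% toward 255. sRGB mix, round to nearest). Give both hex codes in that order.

#1a1a80, #8787c3

CSS navy is rgb(0, 0, 128).
20% tone:
  R: 0 + 0.2×(128−0) = 0 + 25.6 = 25.6 → 26
  G: 0 + 0.2×(128−0) = 0 + 25.6 = 25.6 → 26
  B: 128 + 0.2×(128−128) = 128 + 0 = 128 → 128
  → #1a1a80
53% tint:
  R: 0 + 0.53×(255−0) = 0 + 135.15 = 135.15 → 135
  G: 0 + 0.53×(255−0) = 0 + 135.15 = 135.15 → 135
  B: 128 + 0.53×(255−128) = 128 + 67.31 = 195.31 → 195
  → #8787c3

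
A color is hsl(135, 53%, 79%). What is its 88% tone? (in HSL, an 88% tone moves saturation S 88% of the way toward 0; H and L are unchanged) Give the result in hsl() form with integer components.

S moves 88% from 53 toward 0: 53 − 46.64 = 6.36 → 6.
H and L are unchanged.

hsl(135, 6%, 79%)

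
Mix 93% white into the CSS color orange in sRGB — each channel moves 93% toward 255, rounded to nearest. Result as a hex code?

CSS orange is rgb(255, 165, 0).
A 93% tint moves each channel 93% toward 255:
  R: 255 + 0.93×(255−255) = 255 + 0 = 255 → 255
  G: 165 + 0.93×(255−165) = 165 + 83.7 = 248.7 → 249
  B: 0 + 237.15 = 237.15 → 237
rgb(255, 249, 237) = #FFF9ED.

#FFF9ED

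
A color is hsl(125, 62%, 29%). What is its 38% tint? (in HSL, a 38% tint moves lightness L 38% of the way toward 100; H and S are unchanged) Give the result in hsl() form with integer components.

hsl(125, 62%, 56%)

L moves 38% from 29 toward 100: 29 + 26.98 = 55.98 → 56.
H and S are unchanged.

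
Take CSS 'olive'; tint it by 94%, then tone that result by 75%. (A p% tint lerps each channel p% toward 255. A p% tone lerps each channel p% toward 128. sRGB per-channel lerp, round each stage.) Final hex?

#9E9E9C

CSS olive is rgb(128, 128, 0).
Per channel, c → c + 0.94(255 − c):
  R: 128 + 0.94×(255−128) = 128 + 119.38 = 247.38 → 247
  G: 128 + 119.38 = 247.38 → 247
  B: 0 + 239.7 = 239.7 → 240
After the tint: rgb(247, 247, 240) = #F7F7F0.
Per channel, c → c + 0.75(128 − c):
  R: 247 − 89.25 = 157.75 → 158
  G: 247 + 0.75×(128−247) = 247 − 89.25 = 157.75 → 158
  B: 240 − 84 = 156 → 156
rgb(158, 158, 156) = #9E9E9C.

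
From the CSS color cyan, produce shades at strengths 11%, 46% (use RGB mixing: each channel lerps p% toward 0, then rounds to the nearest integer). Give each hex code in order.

CSS cyan is rgb(0, 255, 255).
11%: (0→0, 255 − 28.05 = 226.95→227, 255 − 28.05 = 226.95→227) → #00e3e3
46%: (0→0, 255 − 117.3 = 137.7→138, 255 − 117.3 = 137.7→138) → #008a8a

#00e3e3, #008a8a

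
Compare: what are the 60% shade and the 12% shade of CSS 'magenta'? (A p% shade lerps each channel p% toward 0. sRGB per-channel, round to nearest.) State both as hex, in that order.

CSS magenta is rgb(255, 0, 255).
60% shade:
  R: 255 + 0.6×(0−255) = 255 − 153 = 102 → 102
  G: 0 + 0.6×(0−0) = 0 + 0 = 0 → 0
  B: 255 + 0.6×(0−255) = 255 − 153 = 102 → 102
  → #660066
12% shade:
  R: 255 − 30.6 = 224.4 → 224
  G: 0 + 0.12×(0−0) = 0 + 0 = 0 → 0
  B: 255 + 0.12×(0−255) = 255 − 30.6 = 224.4 → 224
  → #E000E0

#660066, #E000E0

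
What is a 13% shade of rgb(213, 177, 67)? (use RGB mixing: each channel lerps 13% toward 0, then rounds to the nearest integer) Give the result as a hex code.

#B99A3A

Per channel, c → c + 0.13(0 − c):
  R: 213 − 27.69 = 185.31 → 185
  G: 177 − 23.01 = 153.99 → 154
  B: 67 − 8.71 = 58.29 → 58
rgb(185, 154, 58) = #B99A3A.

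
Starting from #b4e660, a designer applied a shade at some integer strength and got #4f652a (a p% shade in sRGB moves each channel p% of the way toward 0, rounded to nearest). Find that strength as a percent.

#b4e660 is rgb(180, 230, 96); #4f652a is rgb(79, 101, 42).
On the G channel (widest range): 101 ≈ 230 + (p/100)(0 − 230), so p ≈ 100×(101 − 230)/(0 − 230) = -12900/-230 = 56.09.
p = 56 reproduces all three channels after rounding.

56%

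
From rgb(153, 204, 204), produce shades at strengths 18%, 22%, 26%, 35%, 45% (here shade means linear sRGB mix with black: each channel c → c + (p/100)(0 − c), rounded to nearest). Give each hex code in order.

#7DA7A7, #779F9F, #719797, #638585, #547070

18%: (153 − 27.54 = 125.46→125, 204 − 36.72 = 167.28→167, 204 − 36.72 = 167.28→167) → #7DA7A7
22%: (153 − 33.66 = 119.34→119, 204 − 44.88 = 159.12→159, 204 − 44.88 = 159.12→159) → #779F9F
26%: (153 − 39.78 = 113.22→113, 204 − 53.04 = 150.96→151, 204 − 53.04 = 150.96→151) → #719797
35%: (153 − 53.55 = 99.45→99, 204 − 71.4 = 132.6→133, 204 − 71.4 = 132.6→133) → #638585
45%: (153 − 68.85 = 84.15→84, 204 − 91.8 = 112.2→112, 204 − 91.8 = 112.2→112) → #547070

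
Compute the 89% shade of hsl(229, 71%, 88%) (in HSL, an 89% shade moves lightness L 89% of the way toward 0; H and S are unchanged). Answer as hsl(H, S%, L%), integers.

hsl(229, 71%, 10%)

L moves 89% from 88 toward 0: 88 − 78.32 = 9.68 → 10.
H and S are unchanged.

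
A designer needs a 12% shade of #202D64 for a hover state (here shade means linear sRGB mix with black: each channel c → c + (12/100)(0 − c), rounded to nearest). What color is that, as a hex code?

#1C2858

#202D64 is rgb(32, 45, 100).
A 12% shade moves each channel 12% toward 0:
  R: 32 + 0.12×(0−32) = 32 − 3.84 = 28.16 → 28
  G: 45 − 5.4 = 39.6 → 40
  B: 100 + 0.12×(0−100) = 100 − 12 = 88 → 88
rgb(28, 40, 88) = #1C2858.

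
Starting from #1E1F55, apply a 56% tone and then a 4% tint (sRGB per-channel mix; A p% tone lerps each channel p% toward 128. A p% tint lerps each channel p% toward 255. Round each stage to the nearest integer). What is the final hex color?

#1E1F55 is rgb(30, 31, 85).
A 56% tone moves each channel 56% toward 128:
  R: 30 + 0.56×(128−30) = 30 + 54.88 = 84.88 → 85
  G: 31 + 54.32 = 85.32 → 85
  B: 85 + 0.56×(128−85) = 85 + 24.08 = 109.08 → 109
After the tone: rgb(85, 85, 109) = #55556D.
Lerp each channel 4% toward 255:
  R: 85 + 6.8 = 91.8 → 92
  G: 85 + 0.04×(255−85) = 85 + 6.8 = 91.8 → 92
  B: 109 + 0.04×(255−109) = 109 + 5.84 = 114.84 → 115
rgb(92, 92, 115) = #5C5C73.

#5C5C73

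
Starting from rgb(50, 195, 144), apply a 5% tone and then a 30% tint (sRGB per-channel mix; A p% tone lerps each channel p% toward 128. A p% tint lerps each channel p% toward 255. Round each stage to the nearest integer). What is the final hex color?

Lerp each channel 5% toward 128:
  R: 50 + 0.05×(128−50) = 50 + 3.9 = 53.9 → 54
  G: 195 + 0.05×(128−195) = 195 − 3.35 = 191.65 → 192
  B: 144 − 0.8 = 143.2 → 143
After the tone: rgb(54, 192, 143) = #36c08f.
Per channel, c → c + 0.3(255 − c):
  R: 54 + 60.3 = 114.3 → 114
  G: 192 + 0.3×(255−192) = 192 + 18.9 = 210.9 → 211
  B: 143 + 0.3×(255−143) = 143 + 33.6 = 176.6 → 177
rgb(114, 211, 177) = #72d3b1.

#72d3b1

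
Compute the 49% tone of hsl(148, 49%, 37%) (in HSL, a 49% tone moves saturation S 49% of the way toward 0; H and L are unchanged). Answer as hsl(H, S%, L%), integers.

S moves 49% from 49 toward 0: 49 − 24.01 = 24.99 → 25.
H and L are unchanged.

hsl(148, 25%, 37%)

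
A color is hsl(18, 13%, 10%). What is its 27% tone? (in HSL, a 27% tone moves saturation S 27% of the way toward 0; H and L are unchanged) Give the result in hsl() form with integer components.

hsl(18, 9%, 10%)

S moves 27% from 13 toward 0: 13 − 3.51 = 9.49 → 9.
H and L are unchanged.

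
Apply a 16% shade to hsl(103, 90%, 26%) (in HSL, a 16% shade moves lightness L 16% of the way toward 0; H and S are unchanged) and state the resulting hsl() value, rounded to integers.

hsl(103, 90%, 22%)

L moves 16% from 26 toward 0: 26 − 4.16 = 21.84 → 22.
H and S are unchanged.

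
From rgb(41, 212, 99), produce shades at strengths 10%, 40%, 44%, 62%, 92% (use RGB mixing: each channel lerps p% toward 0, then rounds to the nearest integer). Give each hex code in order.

#25bf59, #197f3b, #177737, #105126, #031108

10%: (41 − 4.1 = 36.9→37, 212 − 21.2 = 190.8→191, 99 − 9.9 = 89.1→89) → #25bf59
40%: (41 − 16.4 = 24.6→25, 212 − 84.8 = 127.2→127, 99 − 39.6 = 59.4→59) → #197f3b
44%: (41 − 18.04 = 22.96→23, 212 − 93.28 = 118.72→119, 99 − 43.56 = 55.44→55) → #177737
62%: (41 − 25.42 = 15.58→16, 212 − 131.44 = 80.56→81, 99 − 61.38 = 37.62→38) → #105126
92%: (41 − 37.72 = 3.28→3, 212 − 195.04 = 16.96→17, 99 − 91.08 = 7.92→8) → #031108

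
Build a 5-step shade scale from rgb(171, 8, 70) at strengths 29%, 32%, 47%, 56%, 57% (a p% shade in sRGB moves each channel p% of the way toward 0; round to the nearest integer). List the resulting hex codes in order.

29%: (171 − 49.59 = 121.41→121, 8 − 2.32 = 5.68→6, 70 − 20.3 = 49.7→50) → #790632
32%: (171 − 54.72 = 116.28→116, 8 − 2.56 = 5.44→5, 70 − 22.4 = 47.6→48) → #740530
47%: (171 − 80.37 = 90.63→91, 8 − 3.76 = 4.24→4, 70 − 32.9 = 37.1→37) → #5b0425
56%: (171 − 95.76 = 75.24→75, 8 − 4.48 = 3.52→4, 70 − 39.2 = 30.8→31) → #4b041f
57%: (171 − 97.47 = 73.53→74, 8 − 4.56 = 3.44→3, 70 − 39.9 = 30.1→30) → #4a031e

#790632, #740530, #5b0425, #4b041f, #4a031e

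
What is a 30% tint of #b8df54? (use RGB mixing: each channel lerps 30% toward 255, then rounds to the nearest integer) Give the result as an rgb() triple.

#b8df54 is rgb(184, 223, 84).
Lerp each channel 30% toward 255:
  R: 184 + 21.3 = 205.3 → 205
  G: 223 + 0.3×(255−223) = 223 + 9.6 = 232.6 → 233
  B: 84 + 0.3×(255−84) = 84 + 51.3 = 135.3 → 135

rgb(205, 233, 135)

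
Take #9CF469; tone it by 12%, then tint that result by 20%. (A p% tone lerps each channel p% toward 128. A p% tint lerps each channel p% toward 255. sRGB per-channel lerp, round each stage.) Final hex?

#9CF469 is rgb(156, 244, 105).
Per channel, c → c + 0.12(128 − c):
  R: 156 + 0.12×(128−156) = 156 − 3.36 = 152.64 → 153
  G: 244 + 0.12×(128−244) = 244 − 13.92 = 230.08 → 230
  B: 105 + 2.76 = 107.76 → 108
After the tone: rgb(153, 230, 108) = #99E66C.
A 20% tint moves each channel 20% toward 255:
  R: 153 + 0.2×(255−153) = 153 + 20.4 = 173.4 → 173
  G: 230 + 5 = 235 → 235
  B: 108 + 0.2×(255−108) = 108 + 29.4 = 137.4 → 137
rgb(173, 235, 137) = #ADEB89.

#ADEB89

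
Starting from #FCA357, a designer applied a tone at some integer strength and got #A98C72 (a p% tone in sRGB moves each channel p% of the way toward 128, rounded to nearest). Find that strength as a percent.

#FCA357 is rgb(252, 163, 87); #A98C72 is rgb(169, 140, 114).
On the R channel (widest range): 169 ≈ 252 + (p/100)(128 − 252), so p ≈ 100×(169 − 252)/(128 − 252) = -8300/-124 = 66.94.
p = 67 reproduces all three channels after rounding.

67%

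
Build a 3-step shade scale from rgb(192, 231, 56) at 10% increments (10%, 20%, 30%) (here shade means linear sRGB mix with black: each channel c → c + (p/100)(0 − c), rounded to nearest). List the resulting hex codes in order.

#ADD032, #9AB92D, #86A227

10%: (192 − 19.2 = 172.8→173, 231 − 23.1 = 207.9→208, 56 − 5.6 = 50.4→50) → #ADD032
20%: (192 − 38.4 = 153.6→154, 231 − 46.2 = 184.8→185, 56 − 11.2 = 44.8→45) → #9AB92D
30%: (192 − 57.6 = 134.4→134, 231 − 69.3 = 161.7→162, 56 − 16.8 = 39.2→39) → #86A227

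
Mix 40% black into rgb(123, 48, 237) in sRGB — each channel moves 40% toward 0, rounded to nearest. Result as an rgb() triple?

Per channel, c → c + 0.4(0 − c):
  R: 123 + 0.4×(0−123) = 123 − 49.2 = 73.8 → 74
  G: 48 + 0.4×(0−48) = 48 − 19.2 = 28.8 → 29
  B: 237 + 0.4×(0−237) = 237 − 94.8 = 142.2 → 142

rgb(74, 29, 142)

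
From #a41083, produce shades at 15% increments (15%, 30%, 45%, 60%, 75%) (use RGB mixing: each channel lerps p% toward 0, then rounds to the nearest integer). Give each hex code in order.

#a41083 is rgb(164, 16, 131).
15%: (164 − 24.6 = 139.4→139, 16 − 2.4 = 13.6→14, 131 − 19.65 = 111.35→111) → #8b0e6f
30%: (164 − 49.2 = 114.8→115, 16 − 4.8 = 11.2→11, 131 − 39.3 = 91.7→92) → #730b5c
45%: (164 − 73.8 = 90.2→90, 16 − 7.2 = 8.8→9, 131 − 58.95 = 72.05→72) → #5a0948
60%: (164 − 98.4 = 65.6→66, 16 − 9.6 = 6.4→6, 131 − 78.6 = 52.4→52) → #420634
75%: (164 − 123 = 41→41, 16 − 12 = 4→4, 131 − 98.25 = 32.75→33) → #290421

#8b0e6f, #730b5c, #5a0948, #420634, #290421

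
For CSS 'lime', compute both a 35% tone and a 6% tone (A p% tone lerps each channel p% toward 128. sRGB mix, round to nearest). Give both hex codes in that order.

#2DD32D, #08F708

CSS lime is rgb(0, 255, 0).
35% tone:
  R: 0 + 44.8 = 44.8 → 45
  G: 255 + 0.35×(128−255) = 255 − 44.45 = 210.55 → 211
  B: 0 + 0.35×(128−0) = 0 + 44.8 = 44.8 → 45
  → #2DD32D
6% tone:
  R: 0 + 7.68 = 7.68 → 8
  G: 255 + 0.06×(128−255) = 255 − 7.62 = 247.38 → 247
  B: 0 + 7.68 = 7.68 → 8
  → #08F708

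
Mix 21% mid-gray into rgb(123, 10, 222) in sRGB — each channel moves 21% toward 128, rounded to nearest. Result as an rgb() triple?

rgb(124, 35, 202)

Lerp each channel 21% toward 128:
  R: 123 + 0.21×(128−123) = 123 + 1.05 = 124.05 → 124
  G: 10 + 24.78 = 34.78 → 35
  B: 222 − 19.74 = 202.26 → 202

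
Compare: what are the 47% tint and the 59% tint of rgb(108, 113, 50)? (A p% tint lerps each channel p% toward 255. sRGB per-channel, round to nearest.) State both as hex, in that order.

#b1b492, #c3c5ab

47% tint:
  R: 108 + 0.47×(255−108) = 108 + 69.09 = 177.09 → 177
  G: 113 + 66.74 = 179.74 → 180
  B: 50 + 96.35 = 146.35 → 146
  → #b1b492
59% tint:
  R: 108 + 86.73 = 194.73 → 195
  G: 113 + 0.59×(255−113) = 113 + 83.78 = 196.78 → 197
  B: 50 + 120.95 = 170.95 → 171
  → #c3c5ab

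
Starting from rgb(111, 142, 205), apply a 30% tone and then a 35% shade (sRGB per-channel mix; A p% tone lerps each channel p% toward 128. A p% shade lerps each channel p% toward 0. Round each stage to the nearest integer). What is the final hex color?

Lerp each channel 30% toward 128:
  R: 111 + 5.1 = 116.1 → 116
  G: 142 + 0.3×(128−142) = 142 − 4.2 = 137.8 → 138
  B: 205 + 0.3×(128−205) = 205 − 23.1 = 181.9 → 182
After the tone: rgb(116, 138, 182) = #748ab6.
Per channel, c → c + 0.35(0 − c):
  R: 116 − 40.6 = 75.4 → 75
  G: 138 + 0.35×(0−138) = 138 − 48.3 = 89.7 → 90
  B: 182 + 0.35×(0−182) = 182 − 63.7 = 118.3 → 118
rgb(75, 90, 118) = #4b5a76.

#4b5a76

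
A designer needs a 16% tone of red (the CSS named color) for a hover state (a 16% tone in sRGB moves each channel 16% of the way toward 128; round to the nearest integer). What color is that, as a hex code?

CSS red is rgb(255, 0, 0).
Per channel, c → c + 0.16(128 − c):
  R: 255 − 20.32 = 234.68 → 235
  G: 0 + 0.16×(128−0) = 0 + 20.48 = 20.48 → 20
  B: 0 + 20.48 = 20.48 → 20
rgb(235, 20, 20) = #eb1414.

#eb1414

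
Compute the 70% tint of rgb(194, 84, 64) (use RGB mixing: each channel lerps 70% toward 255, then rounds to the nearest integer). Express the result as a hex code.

#EDCCC6

Lerp each channel 70% toward 255:
  R: 194 + 0.7×(255−194) = 194 + 42.7 = 236.7 → 237
  G: 84 + 119.7 = 203.7 → 204
  B: 64 + 0.7×(255−64) = 64 + 133.7 = 197.7 → 198
rgb(237, 204, 198) = #EDCCC6.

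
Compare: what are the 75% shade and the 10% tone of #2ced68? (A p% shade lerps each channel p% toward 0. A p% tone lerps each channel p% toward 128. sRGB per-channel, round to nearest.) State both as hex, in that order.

#2ced68 is rgb(44, 237, 104).
75% shade:
  R: 44 + 0.75×(0−44) = 44 − 33 = 11 → 11
  G: 237 − 177.75 = 59.25 → 59
  B: 104 + 0.75×(0−104) = 104 − 78 = 26 → 26
  → #0b3b1a
10% tone:
  R: 44 + 8.4 = 52.4 → 52
  G: 237 − 10.9 = 226.1 → 226
  B: 104 + 2.4 = 106.4 → 106
  → #34e26a

#0b3b1a, #34e26a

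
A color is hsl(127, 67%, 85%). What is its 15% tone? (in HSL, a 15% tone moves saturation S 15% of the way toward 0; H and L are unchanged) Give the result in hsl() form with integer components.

S moves 15% from 67 toward 0: 67 − 10.05 = 56.95 → 57.
H and L are unchanged.

hsl(127, 57%, 85%)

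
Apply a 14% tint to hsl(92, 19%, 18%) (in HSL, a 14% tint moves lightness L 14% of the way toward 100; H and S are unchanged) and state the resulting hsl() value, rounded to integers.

hsl(92, 19%, 29%)

L moves 14% from 18 toward 100: 18 + 11.48 = 29.48 → 29.
H and S are unchanged.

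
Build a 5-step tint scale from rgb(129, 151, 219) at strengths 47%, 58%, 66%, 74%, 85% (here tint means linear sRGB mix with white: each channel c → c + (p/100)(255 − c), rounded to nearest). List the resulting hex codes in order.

47%: (129 + 59.22 = 188.22→188, 151 + 48.88 = 199.88→200, 219 + 16.92 = 235.92→236) → #BCC8EC
58%: (129 + 73.08 = 202.08→202, 151 + 60.32 = 211.32→211, 219 + 20.88 = 239.88→240) → #CAD3F0
66%: (129 + 83.16 = 212.16→212, 151 + 68.64 = 219.64→220, 219 + 23.76 = 242.76→243) → #D4DCF3
74%: (129 + 93.24 = 222.24→222, 151 + 76.96 = 227.96→228, 219 + 26.64 = 245.64→246) → #DEE4F6
85%: (129 + 107.1 = 236.1→236, 151 + 88.4 = 239.4→239, 219 + 30.6 = 249.6→250) → #ECEFFA

#BCC8EC, #CAD3F0, #D4DCF3, #DEE4F6, #ECEFFA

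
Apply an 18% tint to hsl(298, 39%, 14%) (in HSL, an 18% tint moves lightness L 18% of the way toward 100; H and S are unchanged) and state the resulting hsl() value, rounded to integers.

L moves 18% from 14 toward 100: 14 + 15.48 = 29.48 → 29.
H and S are unchanged.

hsl(298, 39%, 29%)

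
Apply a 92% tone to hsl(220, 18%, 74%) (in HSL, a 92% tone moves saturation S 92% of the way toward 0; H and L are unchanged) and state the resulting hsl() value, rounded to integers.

hsl(220, 1%, 74%)

S moves 92% from 18 toward 0: 18 − 16.56 = 1.44 → 1.
H and L are unchanged.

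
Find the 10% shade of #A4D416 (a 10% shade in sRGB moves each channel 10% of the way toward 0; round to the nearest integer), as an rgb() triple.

rgb(148, 191, 20)

#A4D416 is rgb(164, 212, 22).
Lerp each channel 10% toward 0:
  R: 164 − 16.4 = 147.6 → 148
  G: 212 + 0.1×(0−212) = 212 − 21.2 = 190.8 → 191
  B: 22 − 2.2 = 19.8 → 20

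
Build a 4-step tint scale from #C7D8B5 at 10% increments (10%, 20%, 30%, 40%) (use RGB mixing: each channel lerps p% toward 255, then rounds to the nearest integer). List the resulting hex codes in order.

#C7D8B5 is rgb(199, 216, 181).
10%: (199 + 5.6 = 204.6→205, 216 + 3.9 = 219.9→220, 181 + 7.4 = 188.4→188) → #CDDCBC
20%: (199 + 11.2 = 210.2→210, 216 + 7.8 = 223.8→224, 181 + 14.8 = 195.8→196) → #D2E0C4
30%: (199 + 16.8 = 215.8→216, 216 + 11.7 = 227.7→228, 181 + 22.2 = 203.2→203) → #D8E4CB
40%: (199 + 22.4 = 221.4→221, 216 + 15.6 = 231.6→232, 181 + 29.6 = 210.6→211) → #DDE8D3

#CDDCBC, #D2E0C4, #D8E4CB, #DDE8D3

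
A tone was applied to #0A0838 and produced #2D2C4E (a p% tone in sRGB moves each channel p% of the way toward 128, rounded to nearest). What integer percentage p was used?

30%

#0A0838 is rgb(10, 8, 56); #2D2C4E is rgb(45, 44, 78).
On the G channel (widest range): 44 ≈ 8 + (p/100)(128 − 8), so p ≈ 100×(44 − 8)/(128 − 8) = 3600/120 = 30.00.
p = 30 reproduces all three channels after rounding.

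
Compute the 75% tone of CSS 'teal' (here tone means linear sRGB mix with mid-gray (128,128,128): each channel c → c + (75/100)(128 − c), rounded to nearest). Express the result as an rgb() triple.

rgb(96, 128, 128)

CSS teal is rgb(0, 128, 128).
A 75% tone moves each channel 75% toward 128:
  R: 0 + 96 = 96 → 96
  G: 128 + 0.75×(128−128) = 128 + 0 = 128 → 128
  B: 128 + 0 = 128 → 128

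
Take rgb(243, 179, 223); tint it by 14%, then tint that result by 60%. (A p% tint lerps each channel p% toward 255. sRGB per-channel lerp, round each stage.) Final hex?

#fbe5f4

Lerp each channel 14% toward 255:
  R: 243 + 0.14×(255−243) = 243 + 1.68 = 244.68 → 245
  G: 179 + 0.14×(255−179) = 179 + 10.64 = 189.64 → 190
  B: 223 + 4.48 = 227.48 → 227
After the tint: rgb(245, 190, 227) = #f5bee3.
A 60% tint moves each channel 60% toward 255:
  R: 245 + 0.6×(255−245) = 245 + 6 = 251 → 251
  G: 190 + 0.6×(255−190) = 190 + 39 = 229 → 229
  B: 227 + 0.6×(255−227) = 227 + 16.8 = 243.8 → 244
rgb(251, 229, 244) = #fbe5f4.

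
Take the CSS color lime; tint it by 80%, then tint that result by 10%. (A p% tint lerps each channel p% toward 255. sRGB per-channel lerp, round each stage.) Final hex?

#d1ffd1

CSS lime is rgb(0, 255, 0).
Lerp each channel 80% toward 255:
  R: 0 + 204 = 204 → 204
  G: 255 + 0 = 255 → 255
  B: 0 + 0.8×(255−0) = 0 + 204 = 204 → 204
After the tint: rgb(204, 255, 204) = #ccffcc.
Lerp each channel 10% toward 255:
  R: 204 + 0.1×(255−204) = 204 + 5.1 = 209.1 → 209
  G: 255 + 0.1×(255−255) = 255 + 0 = 255 → 255
  B: 204 + 5.1 = 209.1 → 209
rgb(209, 255, 209) = #d1ffd1.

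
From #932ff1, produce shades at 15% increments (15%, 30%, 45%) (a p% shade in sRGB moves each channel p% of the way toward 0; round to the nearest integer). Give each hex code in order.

#932ff1 is rgb(147, 47, 241).
15%: (147 − 22.05 = 124.95→125, 47 − 7.05 = 39.95→40, 241 − 36.15 = 204.85→205) → #7d28cd
30%: (147 − 44.1 = 102.9→103, 47 − 14.1 = 32.9→33, 241 − 72.3 = 168.7→169) → #6721a9
45%: (147 − 66.15 = 80.85→81, 47 − 21.15 = 25.85→26, 241 − 108.45 = 132.55→133) → #511a85

#7d28cd, #6721a9, #511a85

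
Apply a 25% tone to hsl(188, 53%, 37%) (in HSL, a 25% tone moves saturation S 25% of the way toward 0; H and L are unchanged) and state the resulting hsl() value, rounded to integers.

S moves 25% from 53 toward 0: 53 − 13.25 = 39.75 → 40.
H and L are unchanged.

hsl(188, 40%, 37%)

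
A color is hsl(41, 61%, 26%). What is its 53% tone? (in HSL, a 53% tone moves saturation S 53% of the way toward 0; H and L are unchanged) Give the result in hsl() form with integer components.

hsl(41, 29%, 26%)

S moves 53% from 61 toward 0: 61 − 32.33 = 28.67 → 29.
H and L are unchanged.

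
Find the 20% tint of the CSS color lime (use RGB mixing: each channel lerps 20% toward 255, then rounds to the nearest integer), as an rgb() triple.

rgb(51, 255, 51)

CSS lime is rgb(0, 255, 0).
A 20% tint moves each channel 20% toward 255:
  R: 0 + 0.2×(255−0) = 0 + 51 = 51 → 51
  G: 255 + 0.2×(255−255) = 255 + 0 = 255 → 255
  B: 0 + 51 = 51 → 51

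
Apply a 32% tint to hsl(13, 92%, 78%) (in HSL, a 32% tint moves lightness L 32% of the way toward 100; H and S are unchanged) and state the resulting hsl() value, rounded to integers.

hsl(13, 92%, 85%)

L moves 32% from 78 toward 100: 78 + 7.04 = 85.04 → 85.
H and S are unchanged.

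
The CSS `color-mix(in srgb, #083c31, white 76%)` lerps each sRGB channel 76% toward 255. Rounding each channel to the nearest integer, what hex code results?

#c4d0ce

#083c31 is rgb(8, 60, 49).
A 76% tint moves each channel 76% toward 255:
  R: 8 + 0.76×(255−8) = 8 + 187.72 = 195.72 → 196
  G: 60 + 0.76×(255−60) = 60 + 148.2 = 208.2 → 208
  B: 49 + 156.56 = 205.56 → 206
rgb(196, 208, 206) = #c4d0ce.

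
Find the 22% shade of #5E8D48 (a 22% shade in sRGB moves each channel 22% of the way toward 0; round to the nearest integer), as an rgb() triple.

#5E8D48 is rgb(94, 141, 72).
A 22% shade moves each channel 22% toward 0:
  R: 94 + 0.22×(0−94) = 94 − 20.68 = 73.32 → 73
  G: 141 − 31.02 = 109.98 → 110
  B: 72 + 0.22×(0−72) = 72 − 15.84 = 56.16 → 56

rgb(73, 110, 56)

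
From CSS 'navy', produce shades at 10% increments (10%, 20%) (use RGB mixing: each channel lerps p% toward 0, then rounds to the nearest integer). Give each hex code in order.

#000073, #000066

CSS navy is rgb(0, 0, 128).
10%: (0→0, 0→0, 128 − 12.8 = 115.2→115) → #000073
20%: (0→0, 0→0, 128 − 25.6 = 102.4→102) → #000066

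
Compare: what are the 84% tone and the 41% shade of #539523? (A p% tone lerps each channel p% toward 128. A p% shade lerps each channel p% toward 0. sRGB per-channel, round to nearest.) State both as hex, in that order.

#798371, #315815

#539523 is rgb(83, 149, 35).
84% tone:
  R: 83 + 0.84×(128−83) = 83 + 37.8 = 120.8 → 121
  G: 149 − 17.64 = 131.36 → 131
  B: 35 + 78.12 = 113.12 → 113
  → #798371
41% shade:
  R: 83 − 34.03 = 48.97 → 49
  G: 149 + 0.41×(0−149) = 149 − 61.09 = 87.91 → 88
  B: 35 + 0.41×(0−35) = 35 − 14.35 = 20.65 → 21
  → #315815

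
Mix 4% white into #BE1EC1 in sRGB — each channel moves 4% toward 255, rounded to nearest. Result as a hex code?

#C127C3

#BE1EC1 is rgb(190, 30, 193).
Lerp each channel 4% toward 255:
  R: 190 + 0.04×(255−190) = 190 + 2.6 = 192.6 → 193
  G: 30 + 9 = 39 → 39
  B: 193 + 0.04×(255−193) = 193 + 2.48 = 195.48 → 195
rgb(193, 39, 195) = #C127C3.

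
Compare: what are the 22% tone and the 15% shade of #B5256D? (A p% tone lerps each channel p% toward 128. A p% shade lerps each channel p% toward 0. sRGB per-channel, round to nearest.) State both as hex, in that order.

#A93971, #9A1F5D

#B5256D is rgb(181, 37, 109).
22% tone:
  R: 181 − 11.66 = 169.34 → 169
  G: 37 + 0.22×(128−37) = 37 + 20.02 = 57.02 → 57
  B: 109 + 4.18 = 113.18 → 113
  → #A93971
15% shade:
  R: 181 + 0.15×(0−181) = 181 − 27.15 = 153.85 → 154
  G: 37 + 0.15×(0−37) = 37 − 5.55 = 31.45 → 31
  B: 109 + 0.15×(0−109) = 109 − 16.35 = 92.65 → 93
  → #9A1F5D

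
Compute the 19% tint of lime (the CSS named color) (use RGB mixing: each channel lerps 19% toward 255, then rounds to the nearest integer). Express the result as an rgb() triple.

rgb(48, 255, 48)

CSS lime is rgb(0, 255, 0).
Lerp each channel 19% toward 255:
  R: 0 + 0.19×(255−0) = 0 + 48.45 = 48.45 → 48
  G: 255 + 0.19×(255−255) = 255 + 0 = 255 → 255
  B: 0 + 0.19×(255−0) = 0 + 48.45 = 48.45 → 48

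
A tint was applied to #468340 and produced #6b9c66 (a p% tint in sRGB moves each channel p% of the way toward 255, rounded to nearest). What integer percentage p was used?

#468340 is rgb(70, 131, 64); #6b9c66 is rgb(107, 156, 102).
On the B channel (widest range): 102 ≈ 64 + (p/100)(255 − 64), so p ≈ 100×(102 − 64)/(255 − 64) = 3800/191 = 19.90.
p = 20 reproduces all three channels after rounding.

20%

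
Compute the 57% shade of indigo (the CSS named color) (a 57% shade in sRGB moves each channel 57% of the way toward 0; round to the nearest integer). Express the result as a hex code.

#200038

CSS indigo is rgb(75, 0, 130).
Lerp each channel 57% toward 0:
  R: 75 + 0.57×(0−75) = 75 − 42.75 = 32.25 → 32
  G: 0 + 0 = 0 → 0
  B: 130 − 74.1 = 55.9 → 56
rgb(32, 0, 56) = #200038.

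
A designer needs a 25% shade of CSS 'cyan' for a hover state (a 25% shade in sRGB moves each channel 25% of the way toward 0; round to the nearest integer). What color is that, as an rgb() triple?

CSS cyan is rgb(0, 255, 255).
A 25% shade moves each channel 25% toward 0:
  R: 0 + 0 = 0 → 0
  G: 255 + 0.25×(0−255) = 255 − 63.75 = 191.25 → 191
  B: 255 + 0.25×(0−255) = 255 − 63.75 = 191.25 → 191

rgb(0, 191, 191)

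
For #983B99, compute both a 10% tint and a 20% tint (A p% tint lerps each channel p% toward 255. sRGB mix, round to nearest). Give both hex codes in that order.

#A24FA3, #AD62AD

#983B99 is rgb(152, 59, 153).
10% tint:
  R: 152 + 0.1×(255−152) = 152 + 10.3 = 162.3 → 162
  G: 59 + 19.6 = 78.6 → 79
  B: 153 + 0.1×(255−153) = 153 + 10.2 = 163.2 → 163
  → #A24FA3
20% tint:
  R: 152 + 20.6 = 172.6 → 173
  G: 59 + 39.2 = 98.2 → 98
  B: 153 + 20.4 = 173.4 → 173
  → #AD62AD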